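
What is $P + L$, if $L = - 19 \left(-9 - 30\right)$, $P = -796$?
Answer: $-55$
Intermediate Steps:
$L = 741$ ($L = \left(-19\right) \left(-39\right) = 741$)
$P + L = -796 + 741 = -55$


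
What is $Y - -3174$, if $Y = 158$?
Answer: $3332$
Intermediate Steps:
$Y - -3174 = 158 - -3174 = 158 + 3174 = 3332$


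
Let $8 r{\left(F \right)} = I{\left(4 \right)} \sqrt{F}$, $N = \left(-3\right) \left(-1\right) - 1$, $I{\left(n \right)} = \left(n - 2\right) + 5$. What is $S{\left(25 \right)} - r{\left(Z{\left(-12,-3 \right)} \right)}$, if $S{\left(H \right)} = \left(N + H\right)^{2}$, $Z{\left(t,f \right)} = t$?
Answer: $729 - \frac{7 i \sqrt{3}}{4} \approx 729.0 - 3.0311 i$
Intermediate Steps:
$I{\left(n \right)} = 3 + n$ ($I{\left(n \right)} = \left(-2 + n\right) + 5 = 3 + n$)
$N = 2$ ($N = 3 - 1 = 2$)
$S{\left(H \right)} = \left(2 + H\right)^{2}$
$r{\left(F \right)} = \frac{7 \sqrt{F}}{8}$ ($r{\left(F \right)} = \frac{\left(3 + 4\right) \sqrt{F}}{8} = \frac{7 \sqrt{F}}{8}$)
$S{\left(25 \right)} - r{\left(Z{\left(-12,-3 \right)} \right)} = \left(2 + 25\right)^{2} - \frac{7 \sqrt{-12}}{8} = 27^{2} - \frac{7 \cdot 2 i \sqrt{3}}{8} = 729 - \frac{7 i \sqrt{3}}{4}$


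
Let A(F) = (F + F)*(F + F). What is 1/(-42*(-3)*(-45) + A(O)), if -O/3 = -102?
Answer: 1/368874 ≈ 2.7110e-6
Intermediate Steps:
O = 306 (O = -3*(-102) = 306)
A(F) = 4*F² (A(F) = (2*F)*(2*F) = 4*F²)
1/(-42*(-3)*(-45) + A(O)) = 1/(-42*(-3)*(-45) + 4*306²) = 1/(126*(-45) + 4*93636) = 1/(-5670 + 374544) = 1/368874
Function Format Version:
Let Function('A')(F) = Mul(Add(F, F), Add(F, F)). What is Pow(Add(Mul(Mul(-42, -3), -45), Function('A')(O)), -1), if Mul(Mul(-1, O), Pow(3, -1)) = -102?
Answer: Rational(1, 368874) ≈ 2.7110e-6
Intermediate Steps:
O = 306 (O = Mul(-3, -102) = 306)
Function('A')(F) = Mul(4, Pow(F, 2)) (Function('A')(F) = Mul(Mul(2, F), Mul(2, F)) = Mul(4, Pow(F, 2)))
Pow(Add(Mul(Mul(-42, -3), -45), Function('A')(O)), -1) = Pow(Add(Mul(Mul(-42, -3), -45), Mul(4, Pow(306, 2))), -1) = Pow(Add(Mul(126, -45), Mul(4, 93636)), -1) = Pow(Add(-5670, 374544), -1) = Pow(368874, -1) = Rational(1, 368874)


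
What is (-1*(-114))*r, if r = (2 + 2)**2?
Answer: 1824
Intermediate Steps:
r = 16 (r = 4**2 = 16)
(-1*(-114))*r = -1*(-114)*16 = 114*16 = 1824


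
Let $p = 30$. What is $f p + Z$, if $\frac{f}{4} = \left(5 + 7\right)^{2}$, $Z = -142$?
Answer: $17138$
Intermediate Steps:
$f = 576$ ($f = 4 \left(5 + 7\right)^{2} = 4 \cdot 12^{2} = 4 \cdot 144 = 576$)
$f p + Z = 576 \cdot 30 - 142 = 17280 - 142 = 17138$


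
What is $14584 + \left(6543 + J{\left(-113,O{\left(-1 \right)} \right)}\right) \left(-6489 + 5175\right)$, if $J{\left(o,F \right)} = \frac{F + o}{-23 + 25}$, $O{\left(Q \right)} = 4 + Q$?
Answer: $-8510648$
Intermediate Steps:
$J{\left(o,F \right)} = \frac{F}{2} + \frac{o}{2}$ ($J{\left(o,F \right)} = \frac{F + o}{2} = \left(F + o\right) \frac{1}{2} = \frac{F}{2} + \frac{o}{2}$)
$14584 + \left(6543 + J{\left(-113,O{\left(-1 \right)} \right)}\right) \left(-6489 + 5175\right) = 14584 + \left(6543 + \left(\frac{4 - 1}{2} + \frac{1}{2} \left(-113\right)\right)\right) \left(-6489 + 5175\right) = 14584 + \left(6543 + \left(\frac{1}{2} \cdot 3 - \frac{113}{2}\right)\right) \left(-1314\right) = 14584 + \left(6543 + \left(\frac{3}{2} - \frac{113}{2}\right)\right) \left(-1314\right) = 14584 + \left(6543 - 55\right) \left(-1314\right) = 14584 + 6488 \left(-1314\right) = 14584 - 8525232 = -8510648$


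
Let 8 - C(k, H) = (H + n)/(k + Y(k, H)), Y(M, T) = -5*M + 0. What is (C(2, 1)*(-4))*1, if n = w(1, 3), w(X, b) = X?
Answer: -33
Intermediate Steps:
Y(M, T) = -5*M
n = 1
C(k, H) = 8 + (1 + H)/(4*k) (C(k, H) = 8 - (H + 1)/(k - 5*k) = 8 - (1 + H)/((-4*k)) = 8 - (1 + H)*(-1/(4*k)) = 8 - (-1)*(1 + H)/(4*k) = 8 + (1 + H)/(4*k))
(C(2, 1)*(-4))*1 = (((¼)*(1 + 1 + 32*2)/2)*(-4))*1 = (((¼)*(½)*(1 + 1 + 64))*(-4))*1 = (((¼)*(½)*66)*(-4))*1 = ((33/4)*(-4))*1 = -33*1 = -33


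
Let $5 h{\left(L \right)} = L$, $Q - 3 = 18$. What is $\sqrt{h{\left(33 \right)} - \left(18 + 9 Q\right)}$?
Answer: $\frac{i \sqrt{5010}}{5} \approx 14.156 i$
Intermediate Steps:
$Q = 21$ ($Q = 3 + 18 = 21$)
$h{\left(L \right)} = \frac{L}{5}$
$\sqrt{h{\left(33 \right)} - \left(18 + 9 Q\right)} = \sqrt{\frac{1}{5} \cdot 33 - 207} = \sqrt{\frac{33}{5} - 207} = \sqrt{- \frac{1002}{5}} = \frac{i \sqrt{5010}}{5}$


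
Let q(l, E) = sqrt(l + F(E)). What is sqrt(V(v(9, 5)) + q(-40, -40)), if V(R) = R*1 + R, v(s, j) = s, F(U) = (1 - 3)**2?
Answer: sqrt(18 + 6*I) ≈ 4.2996 + 0.69773*I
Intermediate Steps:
F(U) = 4 (F(U) = (-2)**2 = 4)
V(R) = 2*R (V(R) = R + R = 2*R)
q(l, E) = sqrt(4 + l) (q(l, E) = sqrt(l + 4) = sqrt(4 + l))
sqrt(V(v(9, 5)) + q(-40, -40)) = sqrt(2*9 + sqrt(4 - 40)) = sqrt(18 + sqrt(-36)) = sqrt(18 + 6*I)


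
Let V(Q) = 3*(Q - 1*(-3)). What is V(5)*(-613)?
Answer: -14712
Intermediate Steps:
V(Q) = 9 + 3*Q (V(Q) = 3*(Q + 3) = 3*(3 + Q) = 9 + 3*Q)
V(5)*(-613) = (9 + 3*5)*(-613) = (9 + 15)*(-613) = 24*(-613) = -14712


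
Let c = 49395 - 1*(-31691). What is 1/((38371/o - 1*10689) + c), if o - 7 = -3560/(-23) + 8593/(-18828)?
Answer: 69861349/4934645716877 ≈ 1.4157e-5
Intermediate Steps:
o = 69861349/433044 (o = 7 + (-3560/(-23) + 8593/(-18828)) = 7 + (-3560*(-1/23) + 8593*(-1/18828)) = 7 + (3560/23 - 8593/18828) = 7 + 66830041/433044 = 69861349/433044 ≈ 161.33)
c = 81086 (c = 49395 + 31691 = 81086)
1/((38371/o - 1*10689) + c) = 1/((38371/(69861349/433044) - 1*10689) + 81086) = 1/((38371*(433044/69861349) - 10689) + 81086) = 1/((16616331324/69861349 - 10689) + 81086) = 1/(-730131628137/69861349 + 81086) = 1/(4934645716877/69861349) = 69861349/4934645716877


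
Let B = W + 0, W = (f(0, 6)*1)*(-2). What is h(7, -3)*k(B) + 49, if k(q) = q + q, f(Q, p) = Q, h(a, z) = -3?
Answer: 49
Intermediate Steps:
W = 0 (W = (0*1)*(-2) = 0*(-2) = 0)
B = 0 (B = 0 + 0 = 0)
k(q) = 2*q
h(7, -3)*k(B) + 49 = -6*0 + 49 = -3*0 + 49 = 0 + 49 = 49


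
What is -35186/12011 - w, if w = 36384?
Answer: -437043410/12011 ≈ -36387.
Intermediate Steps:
-35186/12011 - w = -35186/12011 - 1*36384 = -35186*1/12011 - 36384 = -35186/12011 - 36384 = -437043410/12011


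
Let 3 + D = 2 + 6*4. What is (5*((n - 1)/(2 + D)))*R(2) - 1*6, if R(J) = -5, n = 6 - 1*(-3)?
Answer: -14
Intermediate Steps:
D = 23 (D = -3 + (2 + 6*4) = -3 + (2 + 24) = -3 + 26 = 23)
n = 9 (n = 6 + 3 = 9)
(5*((n - 1)/(2 + D)))*R(2) - 1*6 = (5*((9 - 1)/(2 + 23)))*(-5) - 1*6 = (5*(8/25))*(-5) - 6 = (8/5)*(-5) - 6 = -8 - 6 = -14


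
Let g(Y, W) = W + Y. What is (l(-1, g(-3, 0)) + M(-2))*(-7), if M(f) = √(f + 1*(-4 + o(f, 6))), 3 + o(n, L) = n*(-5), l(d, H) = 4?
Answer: -35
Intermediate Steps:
o(n, L) = -3 - 5*n (o(n, L) = -3 + n*(-5) = -3 - 5*n)
M(f) = √(-7 - 4*f) (M(f) = √(f + 1*(-4 + (-3 - 5*f))) = √(f + 1*(-7 - 5*f)) = √(f + (-7 - 5*f)) = √(-7 - 4*f))
(l(-1, g(-3, 0)) + M(-2))*(-7) = (4 + √(-7 - 4*(-2)))*(-7) = (4 + √(-7 + 8))*(-7) = (4 + √1)*(-7) = (4 + 1)*(-7) = 5*(-7) = -35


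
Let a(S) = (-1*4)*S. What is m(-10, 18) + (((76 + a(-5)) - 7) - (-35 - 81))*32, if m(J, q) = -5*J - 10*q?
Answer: 6430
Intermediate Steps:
m(J, q) = -10*q - 5*J
a(S) = -4*S
m(-10, 18) + (((76 + a(-5)) - 7) - (-35 - 81))*32 = (-10*18 - 5*(-10)) + (((76 - 4*(-5)) - 7) - (-35 - 81))*32 = (-180 + 50) + (((76 + 20) - 7) - 1*(-116))*32 = -130 + ((96 - 7) + 116)*32 = -130 + (89 + 116)*32 = -130 + 205*32 = -130 + 6560 = 6430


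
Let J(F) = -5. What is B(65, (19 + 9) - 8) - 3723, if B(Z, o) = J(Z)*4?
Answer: -3743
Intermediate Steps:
B(Z, o) = -20 (B(Z, o) = -5*4 = -20)
B(65, (19 + 9) - 8) - 3723 = -20 - 3723 = -3743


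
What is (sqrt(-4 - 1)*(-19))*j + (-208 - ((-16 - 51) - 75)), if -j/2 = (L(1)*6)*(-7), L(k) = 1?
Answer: -66 - 1596*I*sqrt(5) ≈ -66.0 - 3568.8*I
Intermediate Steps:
j = 84 (j = -2*1*6*(-7) = -12*(-7) = -2*(-42) = 84)
(sqrt(-4 - 1)*(-19))*j + (-208 - ((-16 - 51) - 75)) = (sqrt(-4 - 1)*(-19))*84 + (-208 - ((-16 - 51) - 75)) = (sqrt(-5)*(-19))*84 + (-208 - (-67 - 75)) = ((I*sqrt(5))*(-19))*84 + (-208 - 1*(-142)) = -19*I*sqrt(5)*84 + (-208 + 142) = -1596*I*sqrt(5) - 66 = -66 - 1596*I*sqrt(5)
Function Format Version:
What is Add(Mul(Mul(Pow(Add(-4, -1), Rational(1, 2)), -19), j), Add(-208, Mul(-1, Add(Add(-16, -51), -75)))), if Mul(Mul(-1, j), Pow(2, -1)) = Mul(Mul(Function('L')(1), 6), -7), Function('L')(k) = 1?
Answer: Add(-66, Mul(-1596, I, Pow(5, Rational(1, 2)))) ≈ Add(-66.000, Mul(-3568.8, I))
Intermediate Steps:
j = 84 (j = Mul(-2, Mul(Mul(1, 6), -7)) = Mul(-2, Mul(6, -7)) = Mul(-2, -42) = 84)
Add(Mul(Mul(Pow(Add(-4, -1), Rational(1, 2)), -19), j), Add(-208, Mul(-1, Add(Add(-16, -51), -75)))) = Add(Mul(Mul(Pow(Add(-4, -1), Rational(1, 2)), -19), 84), Add(-208, Mul(-1, Add(Add(-16, -51), -75)))) = Add(Mul(Mul(Pow(-5, Rational(1, 2)), -19), 84), Add(-208, Mul(-1, Add(-67, -75)))) = Add(Mul(Mul(Mul(I, Pow(5, Rational(1, 2))), -19), 84), Add(-208, Mul(-1, -142))) = Add(Mul(Mul(-19, I, Pow(5, Rational(1, 2))), 84), Add(-208, 142)) = Add(Mul(-1596, I, Pow(5, Rational(1, 2))), -66) = Add(-66, Mul(-1596, I, Pow(5, Rational(1, 2))))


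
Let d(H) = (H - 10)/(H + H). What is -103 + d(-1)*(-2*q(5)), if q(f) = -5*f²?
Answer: 1272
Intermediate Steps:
d(H) = (-10 + H)/(2*H) (d(H) = (-10 + H)/((2*H)) = (-10 + H)*(1/(2*H)) = (-10 + H)/(2*H))
-103 + d(-1)*(-2*q(5)) = -103 + ((½)*(-10 - 1)/(-1))*(-(-10)*5²) = -103 + ((½)*(-1)*(-11))*(-(-10)*25) = -103 + 11*(-2*(-125))/2 = -103 + (11/2)*250 = -103 + 1375 = 1272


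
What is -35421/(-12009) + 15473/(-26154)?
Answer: 246861859/104694462 ≈ 2.3579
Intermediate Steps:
-35421/(-12009) + 15473/(-26154) = -35421*(-1/12009) + 15473*(-1/26154) = 11807/4003 - 15473/26154 = 246861859/104694462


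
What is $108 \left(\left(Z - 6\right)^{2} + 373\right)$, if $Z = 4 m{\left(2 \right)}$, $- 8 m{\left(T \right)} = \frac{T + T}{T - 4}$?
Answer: $42984$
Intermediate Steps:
$m{\left(T \right)} = - \frac{T}{4 \left(-4 + T\right)}$ ($m{\left(T \right)} = - \frac{\left(T + T\right) \frac{1}{T - 4}}{8} = - \frac{2 T \frac{1}{-4 + T}}{8} = - \frac{T}{4 \left(-4 + T\right)}$)
$Z = 1$ ($Z = 4 \left(\left(-1\right) 2 \frac{1}{-16 + 4 \cdot 2}\right) = 4 \left(\left(-1\right) 2 \frac{1}{-16 + 8}\right) = 4 \left(\left(-1\right) 2 \frac{1}{-8}\right) = 4 \left(\left(-1\right) 2 \left(- \frac{1}{8}\right)\right) = 4 \cdot \frac{1}{4} = 1$)
$108 \left(\left(Z - 6\right)^{2} + 373\right) = 108 \left(\left(1 - 6\right)^{2} + 373\right) = 108 \left(\left(-5\right)^{2} + 373\right) = 108 \left(25 + 373\right) = 108 \cdot 398 = 42984$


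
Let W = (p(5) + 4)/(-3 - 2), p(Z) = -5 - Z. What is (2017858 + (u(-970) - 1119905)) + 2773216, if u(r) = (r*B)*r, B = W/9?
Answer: 11389867/3 ≈ 3.7966e+6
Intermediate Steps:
W = 6/5 (W = ((-5 - 1*5) + 4)/(-3 - 2) = ((-5 - 5) + 4)/(-5) = (-10 + 4)*(-⅕) = -6*(-⅕) = 6/5 ≈ 1.2000)
B = 2/15 (B = (6/5)/9 = (6/5)*(⅑) = 2/15 ≈ 0.13333)
u(r) = 2*r²/15 (u(r) = (r*(2/15))*r = (2*r/15)*r = 2*r²/15)
(2017858 + (u(-970) - 1119905)) + 2773216 = (2017858 + ((2/15)*(-970)² - 1119905)) + 2773216 = (2017858 + ((2/15)*940900 - 1119905)) + 2773216 = (2017858 + (376360/3 - 1119905)) + 2773216 = (2017858 - 2983355/3) + 2773216 = 3070219/3 + 2773216 = 11389867/3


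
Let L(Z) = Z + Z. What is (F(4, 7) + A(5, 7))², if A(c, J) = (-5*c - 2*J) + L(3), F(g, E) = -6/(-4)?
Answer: 3969/4 ≈ 992.25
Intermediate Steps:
F(g, E) = 3/2 (F(g, E) = -6*(-¼) = 3/2)
L(Z) = 2*Z
A(c, J) = 6 - 5*c - 2*J (A(c, J) = (-5*c - 2*J) + 2*3 = (-5*c - 2*J) + 6 = 6 - 5*c - 2*J)
(F(4, 7) + A(5, 7))² = (3/2 + (6 - 5*5 - 2*7))² = (3/2 + (6 - 25 - 14))² = (3/2 - 33)² = (-63/2)² = 3969/4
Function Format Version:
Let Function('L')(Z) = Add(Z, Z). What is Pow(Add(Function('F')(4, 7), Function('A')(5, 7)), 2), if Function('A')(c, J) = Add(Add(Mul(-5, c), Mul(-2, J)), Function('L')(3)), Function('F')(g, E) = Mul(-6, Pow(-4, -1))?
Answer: Rational(3969, 4) ≈ 992.25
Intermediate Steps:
Function('F')(g, E) = Rational(3, 2) (Function('F')(g, E) = Mul(-6, Rational(-1, 4)) = Rational(3, 2))
Function('L')(Z) = Mul(2, Z)
Function('A')(c, J) = Add(6, Mul(-5, c), Mul(-2, J)) (Function('A')(c, J) = Add(Add(Mul(-5, c), Mul(-2, J)), Mul(2, 3)) = Add(Add(Mul(-5, c), Mul(-2, J)), 6) = Add(6, Mul(-5, c), Mul(-2, J)))
Pow(Add(Function('F')(4, 7), Function('A')(5, 7)), 2) = Pow(Add(Rational(3, 2), Add(6, Mul(-5, 5), Mul(-2, 7))), 2) = Pow(Add(Rational(3, 2), Add(6, -25, -14)), 2) = Pow(Add(Rational(3, 2), -33), 2) = Pow(Rational(-63, 2), 2) = Rational(3969, 4)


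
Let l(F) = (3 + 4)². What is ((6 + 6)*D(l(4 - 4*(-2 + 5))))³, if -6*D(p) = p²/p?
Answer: -941192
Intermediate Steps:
l(F) = 49 (l(F) = 7² = 49)
D(p) = -p/6 (D(p) = -p²/(6*p) = -p/6)
((6 + 6)*D(l(4 - 4*(-2 + 5))))³ = ((6 + 6)*(-⅙*49))³ = (12*(-49/6))³ = (-98)³ = -941192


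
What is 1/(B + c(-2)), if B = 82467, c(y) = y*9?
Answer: 1/82449 ≈ 1.2129e-5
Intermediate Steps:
c(y) = 9*y
1/(B + c(-2)) = 1/(82467 + 9*(-2)) = 1/(82467 - 18) = 1/82449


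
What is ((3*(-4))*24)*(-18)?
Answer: 5184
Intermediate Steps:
((3*(-4))*24)*(-18) = -12*24*(-18) = -288*(-18) = 5184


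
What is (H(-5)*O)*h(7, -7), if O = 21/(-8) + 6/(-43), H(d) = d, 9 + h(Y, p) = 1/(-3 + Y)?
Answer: -166425/1376 ≈ -120.95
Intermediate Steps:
h(Y, p) = -9 + 1/(-3 + Y)
O = -951/344 (O = 21*(-1/8) + 6*(-1/43) = -21/8 - 6/43 = -951/344 ≈ -2.7645)
(H(-5)*O)*h(7, -7) = (-5*(-951/344))*((28 - 9*7)/(-3 + 7)) = 4755*((28 - 63)/4)/344 = 4755*((1/4)*(-35))/344 = (4755/344)*(-35/4) = -166425/1376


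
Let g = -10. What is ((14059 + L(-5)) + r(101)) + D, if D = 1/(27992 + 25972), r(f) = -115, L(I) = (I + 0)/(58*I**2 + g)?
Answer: 2006596879/143904 ≈ 13944.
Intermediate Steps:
L(I) = I/(-10 + 58*I**2) (L(I) = (I + 0)/(58*I**2 - 10) = I/(-10 + 58*I**2))
D = 1/53964 ≈ 1.8531e-5
((14059 + L(-5)) + r(101)) + D = ((14059 + (1/2)*(-5)/(-5 + 29*(-5)**2)) - 115) + 1/53964 = ((14059 + (1/2)*(-5)/(-5 + 29*25)) - 115) + 1/53964 = ((14059 + (1/2)*(-5)/(-5 + 725)) - 115) + 1/53964 = ((14059 + (1/2)*(-5)/720) - 115) + 1/53964 = ((14059 + (1/2)*(-5)*(1/720)) - 115) + 1/53964 = ((14059 - 1/288) - 115) + 1/53964 = (4048991/288 - 115) + 1/53964 = 4015871/288 + 1/53964 = 2006596879/143904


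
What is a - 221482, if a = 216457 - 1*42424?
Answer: -47449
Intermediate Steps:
a = 174033 (a = 216457 - 42424 = 174033)
a - 221482 = 174033 - 221482 = -47449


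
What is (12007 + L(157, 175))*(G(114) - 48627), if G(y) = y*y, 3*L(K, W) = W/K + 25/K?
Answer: -67170337869/157 ≈ -4.2784e+8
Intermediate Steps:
L(K, W) = 25/(3*K) + W/(3*K) (L(K, W) = (W/K + 25/K)/3 = (25/K + W/K)/3 = 25/(3*K) + W/(3*K))
G(y) = y²
(12007 + L(157, 175))*(G(114) - 48627) = (12007 + (⅓)*(25 + 175)/157)*(114² - 48627) = (12007 + (⅓)*(1/157)*200)*(12996 - 48627) = (12007 + 200/471)*(-35631) = (5655497/471)*(-35631) = -67170337869/157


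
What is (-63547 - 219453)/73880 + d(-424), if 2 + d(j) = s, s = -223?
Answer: -422650/1847 ≈ -228.83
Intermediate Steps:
d(j) = -225 (d(j) = -2 - 223 = -225)
(-63547 - 219453)/73880 + d(-424) = (-63547 - 219453)/73880 - 225 = -283000*1/73880 - 225 = -7075/1847 - 225 = -422650/1847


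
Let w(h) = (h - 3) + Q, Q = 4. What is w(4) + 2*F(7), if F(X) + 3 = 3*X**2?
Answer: 293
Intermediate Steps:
F(X) = -3 + 3*X**2
w(h) = 1 + h (w(h) = (h - 3) + 4 = (-3 + h) + 4 = 1 + h)
w(4) + 2*F(7) = (1 + 4) + 2*(-3 + 3*7**2) = 5 + 2*(-3 + 3*49) = 5 + 2*(-3 + 147) = 5 + 2*144 = 5 + 288 = 293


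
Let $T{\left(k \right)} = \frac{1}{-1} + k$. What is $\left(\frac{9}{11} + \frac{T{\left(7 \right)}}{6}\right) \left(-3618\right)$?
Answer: $- \frac{72360}{11} \approx -6578.2$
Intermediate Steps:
$T{\left(k \right)} = -1 + k$
$\left(\frac{9}{11} + \frac{T{\left(7 \right)}}{6}\right) \left(-3618\right) = \left(\frac{9}{11} + \frac{-1 + 7}{6}\right) \left(-3618\right) = \left(9 \cdot \frac{1}{11} + 6 \cdot \frac{1}{6}\right) \left(-3618\right) = \left(\frac{9}{11} + 1\right) \left(-3618\right) = \frac{20}{11} \left(-3618\right) = - \frac{72360}{11}$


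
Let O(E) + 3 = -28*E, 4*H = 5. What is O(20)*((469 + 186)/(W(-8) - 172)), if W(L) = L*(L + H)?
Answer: 368765/118 ≈ 3125.1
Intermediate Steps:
H = 5/4 (H = (¼)*5 = 5/4 ≈ 1.2500)
O(E) = -3 - 28*E
W(L) = L*(5/4 + L) (W(L) = L*(L + 5/4) = L*(5/4 + L))
O(20)*((469 + 186)/(W(-8) - 172)) = (-3 - 28*20)*((469 + 186)/((¼)*(-8)*(5 + 4*(-8)) - 172)) = (-3 - 560)*(655/((¼)*(-8)*(5 - 32) - 172)) = -368765/((¼)*(-8)*(-27) - 172) = -368765/(54 - 172) = -368765/(-118) = -368765*(-1)/118 = -563*(-655/118) = 368765/118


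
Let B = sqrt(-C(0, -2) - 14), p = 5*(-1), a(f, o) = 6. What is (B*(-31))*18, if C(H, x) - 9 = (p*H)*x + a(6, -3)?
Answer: -558*I*sqrt(29) ≈ -3004.9*I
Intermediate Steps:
p = -5
C(H, x) = 15 - 5*H*x (C(H, x) = 9 + ((-5*H)*x + 6) = 9 + (-5*H*x + 6) = 9 + (6 - 5*H*x) = 15 - 5*H*x)
B = I*sqrt(29) (B = sqrt(-(15 - 5*0*(-2)) - 14) = sqrt(-(15 + 0) - 14) = sqrt(-1*15 - 14) = sqrt(-15 - 14) = sqrt(-29) = I*sqrt(29) ≈ 5.3852*I)
(B*(-31))*18 = ((I*sqrt(29))*(-31))*18 = -31*I*sqrt(29)*18 = -558*I*sqrt(29)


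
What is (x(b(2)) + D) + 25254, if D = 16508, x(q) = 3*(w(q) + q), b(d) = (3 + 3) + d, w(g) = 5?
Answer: 41801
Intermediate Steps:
b(d) = 6 + d
x(q) = 15 + 3*q (x(q) = 3*(5 + q) = 15 + 3*q)
(x(b(2)) + D) + 25254 = ((15 + 3*(6 + 2)) + 16508) + 25254 = ((15 + 3*8) + 16508) + 25254 = ((15 + 24) + 16508) + 25254 = (39 + 16508) + 25254 = 16547 + 25254 = 41801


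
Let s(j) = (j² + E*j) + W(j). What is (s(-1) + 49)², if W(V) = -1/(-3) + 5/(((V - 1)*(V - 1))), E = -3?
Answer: 429025/144 ≈ 2979.3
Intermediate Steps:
W(V) = ⅓ + 5/(-1 + V)² (W(V) = -1*(-⅓) + 5/(((-1 + V)*(-1 + V))) = ⅓ + 5/((-1 + V)²) = ⅓ + 5/(-1 + V)²)
s(j) = ⅓ + j² - 3*j + 5/(-1 + j)² (s(j) = (j² - 3*j) + (⅓ + 5/(-1 + j)²) = ⅓ + j² - 3*j + 5/(-1 + j)²)
(s(-1) + 49)² = ((⅓ + (-1)² - 3*(-1) + 5/(-1 - 1)²) + 49)² = ((⅓ + 1 + 3 + 5/(-2)²) + 49)² = ((⅓ + 1 + 3 + 5*(¼)) + 49)² = ((⅓ + 1 + 3 + 5/4) + 49)² = (67/12 + 49)² = (655/12)² = 429025/144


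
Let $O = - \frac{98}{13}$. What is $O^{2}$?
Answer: $\frac{9604}{169} \approx 56.828$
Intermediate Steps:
$O = - \frac{98}{13}$ ($O = \left(-98\right) \frac{1}{13} = - \frac{98}{13} \approx -7.5385$)
$O^{2} = \left(- \frac{98}{13}\right)^{2} = \frac{9604}{169}$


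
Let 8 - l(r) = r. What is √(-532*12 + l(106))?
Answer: I*√6482 ≈ 80.511*I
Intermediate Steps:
l(r) = 8 - r
√(-532*12 + l(106)) = √(-532*12 + (8 - 1*106)) = √(-6384 + (8 - 106)) = √(-6384 - 98) = √(-6482) = I*√6482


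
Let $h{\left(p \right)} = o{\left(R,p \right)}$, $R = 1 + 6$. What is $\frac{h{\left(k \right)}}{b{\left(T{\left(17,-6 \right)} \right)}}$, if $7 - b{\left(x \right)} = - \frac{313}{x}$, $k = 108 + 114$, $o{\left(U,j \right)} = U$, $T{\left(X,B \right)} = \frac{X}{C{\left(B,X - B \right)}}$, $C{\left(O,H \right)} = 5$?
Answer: $\frac{119}{1684} \approx 0.070665$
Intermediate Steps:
$T{\left(X,B \right)} = \frac{X}{5}$
$R = 7$
$k = 222$
$h{\left(p \right)} = 7$
$b{\left(x \right)} = 7 + \frac{313}{x}$ ($b{\left(x \right)} = 7 - - \frac{313}{x} = 7 + \frac{313}{x}$)
$\frac{h{\left(k \right)}}{b{\left(T{\left(17,-6 \right)} \right)}} = \frac{7}{7 + \frac{313}{\frac{1}{5} \cdot 17}} = \frac{7}{7 + \frac{313}{\frac{17}{5}}} = \frac{7}{7 + 313 \cdot \frac{5}{17}} = \frac{7}{7 + \frac{1565}{17}} = \frac{7}{\frac{1684}{17}} = 7 \cdot \frac{17}{1684} = \frac{119}{1684}$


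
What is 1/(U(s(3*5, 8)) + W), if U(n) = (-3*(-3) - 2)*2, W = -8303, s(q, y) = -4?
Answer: -1/8289 ≈ -0.00012064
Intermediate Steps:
U(n) = 14 (U(n) = (9 - 2)*2 = 7*2 = 14)
1/(U(s(3*5, 8)) + W) = 1/(14 - 8303) = 1/(-8289) = -1/8289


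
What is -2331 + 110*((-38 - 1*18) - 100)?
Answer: -19491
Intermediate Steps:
-2331 + 110*((-38 - 1*18) - 100) = -2331 + 110*((-38 - 18) - 100) = -2331 + 110*(-56 - 100) = -2331 + 110*(-156) = -2331 - 17160 = -19491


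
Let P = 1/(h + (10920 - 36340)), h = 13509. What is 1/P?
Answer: -11911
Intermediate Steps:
P = -1/11911 (P = 1/(13509 + (10920 - 36340)) = 1/(13509 - 25420) = 1/(-11911) = -1/11911 ≈ -8.3956e-5)
1/P = 1/(-1/11911) = -11911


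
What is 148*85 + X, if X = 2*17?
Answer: 12614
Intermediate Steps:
X = 34
148*85 + X = 148*85 + 34 = 12580 + 34 = 12614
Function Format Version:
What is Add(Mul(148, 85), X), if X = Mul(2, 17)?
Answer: 12614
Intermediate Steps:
X = 34
Add(Mul(148, 85), X) = Add(Mul(148, 85), 34) = Add(12580, 34) = 12614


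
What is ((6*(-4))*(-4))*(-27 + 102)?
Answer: 7200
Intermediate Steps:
((6*(-4))*(-4))*(-27 + 102) = -24*(-4)*75 = 96*75 = 7200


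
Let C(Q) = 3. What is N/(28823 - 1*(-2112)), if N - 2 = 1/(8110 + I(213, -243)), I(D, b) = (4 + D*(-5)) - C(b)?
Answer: 14093/217968010 ≈ 6.4656e-5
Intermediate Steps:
I(D, b) = 1 - 5*D (I(D, b) = (4 + D*(-5)) - 1*3 = (4 - 5*D) - 3 = 1 - 5*D)
N = 14093/7046 (N = 2 + 1/(8110 + (1 - 5*213)) = 2 + 1/(8110 + (1 - 1065)) = 2 + 1/(8110 - 1064) = 2 + 1/7046 = 14093/7046 ≈ 2.0001)
N/(28823 - 1*(-2112)) = 14093/(7046*(28823 - 1*(-2112))) = 14093/(7046*(28823 + 2112)) = (14093/7046)/30935 = (14093/7046)*(1/30935) = 14093/217968010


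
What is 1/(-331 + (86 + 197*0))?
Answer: -1/245 ≈ -0.0040816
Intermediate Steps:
1/(-331 + (86 + 197*0)) = 1/(-331 + (86 + 0)) = 1/(-331 + 86) = 1/(-245) = -1/245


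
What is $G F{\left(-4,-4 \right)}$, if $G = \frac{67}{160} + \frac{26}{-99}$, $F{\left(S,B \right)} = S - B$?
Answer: $0$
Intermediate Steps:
$G = \frac{2473}{15840}$ ($G = 67 \cdot \frac{1}{160} + 26 \left(- \frac{1}{99}\right) = \frac{67}{160} - \frac{26}{99} = \frac{2473}{15840} \approx 0.15612$)
$G F{\left(-4,-4 \right)} = \frac{2473 \left(-4 - -4\right)}{15840} = \frac{2473 \left(-4 + 4\right)}{15840} = \frac{2473}{15840} \cdot 0 = 0$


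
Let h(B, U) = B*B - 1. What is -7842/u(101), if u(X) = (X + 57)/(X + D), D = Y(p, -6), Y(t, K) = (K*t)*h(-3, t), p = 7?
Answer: 921435/79 ≈ 11664.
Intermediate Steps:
h(B, U) = -1 + B**2 (h(B, U) = B**2 - 1 = -1 + B**2)
Y(t, K) = 8*K*t (Y(t, K) = (K*t)*(-1 + (-3)**2) = (K*t)*(-1 + 9) = (K*t)*8 = 8*K*t)
D = -336 (D = 8*(-6)*7 = -336)
u(X) = (57 + X)/(-336 + X) (u(X) = (X + 57)/(X - 336) = (57 + X)/(-336 + X))
-7842/u(101) = -7842*(-336 + 101)/(57 + 101) = -7842/(158/(-235)) = -7842/((-1/235*158)) = -7842/(-158/235) = -7842*(-235/158) = 921435/79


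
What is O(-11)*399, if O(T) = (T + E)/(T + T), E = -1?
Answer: 2394/11 ≈ 217.64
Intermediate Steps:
O(T) = (-1 + T)/(2*T) (O(T) = (T - 1)/(T + T) = (-1 + T)/((2*T)) = (-1 + T)*(1/(2*T)) = (-1 + T)/(2*T))
O(-11)*399 = ((½)*(-1 - 11)/(-11))*399 = ((½)*(-1/11)*(-12))*399 = (6/11)*399 = 2394/11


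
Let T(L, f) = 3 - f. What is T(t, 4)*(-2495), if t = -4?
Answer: 2495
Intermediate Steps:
T(t, 4)*(-2495) = (3 - 1*4)*(-2495) = (3 - 4)*(-2495) = -1*(-2495) = 2495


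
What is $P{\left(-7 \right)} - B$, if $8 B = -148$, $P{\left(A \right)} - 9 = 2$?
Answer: $\frac{59}{2} \approx 29.5$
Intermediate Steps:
$P{\left(A \right)} = 11$ ($P{\left(A \right)} = 9 + 2 = 11$)
$B = - \frac{37}{2}$ ($B = \frac{1}{8} \left(-148\right) = - \frac{37}{2} \approx -18.5$)
$P{\left(-7 \right)} - B = 11 - - \frac{37}{2} = 11 + \frac{37}{2} = \frac{59}{2}$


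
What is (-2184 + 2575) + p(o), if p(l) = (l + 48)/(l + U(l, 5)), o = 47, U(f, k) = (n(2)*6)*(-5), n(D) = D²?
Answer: 28448/73 ≈ 389.70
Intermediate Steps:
U(f, k) = -120 (U(f, k) = (2²*6)*(-5) = (4*6)*(-5) = 24*(-5) = -120)
p(l) = (48 + l)/(-120 + l) (p(l) = (l + 48)/(l - 120) = (48 + l)/(-120 + l))
(-2184 + 2575) + p(o) = (-2184 + 2575) + (48 + 47)/(-120 + 47) = 391 + 95/(-73) = 391 - 1/73*95 = 391 - 95/73 = 28448/73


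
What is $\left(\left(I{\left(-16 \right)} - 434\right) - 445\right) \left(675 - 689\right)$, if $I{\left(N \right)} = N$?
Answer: $12530$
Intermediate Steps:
$\left(\left(I{\left(-16 \right)} - 434\right) - 445\right) \left(675 - 689\right) = \left(\left(-16 - 434\right) - 445\right) \left(675 - 689\right) = \left(-450 - 445\right) \left(-14\right) = \left(-895\right) \left(-14\right) = 12530$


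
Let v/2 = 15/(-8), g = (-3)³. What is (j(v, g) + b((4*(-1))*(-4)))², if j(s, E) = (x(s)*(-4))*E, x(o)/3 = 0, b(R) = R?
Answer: 256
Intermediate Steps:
x(o) = 0 (x(o) = 3*0 = 0)
g = -27
v = -15/4 (v = 2*(15/(-8)) = 2*(15*(-⅛)) = 2*(-15/8) = -15/4 ≈ -3.7500)
j(s, E) = 0 (j(s, E) = (0*(-4))*E = 0*E = 0)
(j(v, g) + b((4*(-1))*(-4)))² = (0 + (4*(-1))*(-4))² = (0 - 4*(-4))² = (0 + 16)² = 16² = 256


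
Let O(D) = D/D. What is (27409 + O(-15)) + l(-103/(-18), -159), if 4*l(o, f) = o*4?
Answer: 493483/18 ≈ 27416.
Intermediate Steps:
O(D) = 1
l(o, f) = o (l(o, f) = (o*4)/4 = (4*o)/4 = o)
(27409 + O(-15)) + l(-103/(-18), -159) = (27409 + 1) - 103/(-18) = 27410 - 103*(-1/18) = 27410 + 103/18 = 493483/18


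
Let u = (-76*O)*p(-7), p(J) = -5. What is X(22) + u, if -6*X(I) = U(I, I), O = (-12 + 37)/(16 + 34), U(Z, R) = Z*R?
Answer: 328/3 ≈ 109.33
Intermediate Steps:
U(Z, R) = R*Z
O = ½ (O = 25/50 = 25*(1/50) = ½ ≈ 0.50000)
u = 190 (u = -76*½*(-5) = -38*(-5) = 190)
X(I) = -I²/6 (X(I) = -I*I/6 = -I²/6)
X(22) + u = -⅙*22² + 190 = -⅙*484 + 190 = -242/3 + 190 = 328/3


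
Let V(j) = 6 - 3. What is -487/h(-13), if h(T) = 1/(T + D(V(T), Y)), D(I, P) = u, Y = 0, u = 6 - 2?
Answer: 4383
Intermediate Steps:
u = 4
V(j) = 3
D(I, P) = 4
h(T) = 1/(4 + T) (h(T) = 1/(T + 4) = 1/(4 + T))
-487/h(-13) = -487/(1/(4 - 13)) = -487/(1/(-9)) = -487/(-⅑) = -487*(-9) = 4383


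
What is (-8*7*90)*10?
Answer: -50400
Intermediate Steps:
(-8*7*90)*10 = -56*90*10 = -5040*10 = -50400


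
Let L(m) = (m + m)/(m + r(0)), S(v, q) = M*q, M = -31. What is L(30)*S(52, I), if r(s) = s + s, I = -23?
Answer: 1426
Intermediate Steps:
r(s) = 2*s
S(v, q) = -31*q
L(m) = 2 (L(m) = (m + m)/(m + 2*0) = (2*m)/(m + 0) = (2*m)/m = 2)
L(30)*S(52, I) = 2*(-31*(-23)) = 2*713 = 1426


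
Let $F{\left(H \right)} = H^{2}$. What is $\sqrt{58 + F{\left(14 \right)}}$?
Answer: $\sqrt{254} \approx 15.937$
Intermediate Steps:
$\sqrt{58 + F{\left(14 \right)}} = \sqrt{58 + 14^{2}} = \sqrt{58 + 196} = \sqrt{254}$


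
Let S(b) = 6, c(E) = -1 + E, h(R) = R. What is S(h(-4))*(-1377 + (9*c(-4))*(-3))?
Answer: -7452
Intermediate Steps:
S(h(-4))*(-1377 + (9*c(-4))*(-3)) = 6*(-1377 + (9*(-1 - 4))*(-3)) = 6*(-1377 + (9*(-5))*(-3)) = 6*(-1377 - 45*(-3)) = 6*(-1377 + 135) = 6*(-1242) = -7452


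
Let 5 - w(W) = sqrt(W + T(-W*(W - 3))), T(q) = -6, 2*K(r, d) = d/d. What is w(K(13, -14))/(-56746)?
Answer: -5/56746 + I*sqrt(22)/113492 ≈ -8.8112e-5 + 4.1328e-5*I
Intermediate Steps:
K(r, d) = 1/2 (K(r, d) = (d/d)/2 = (1/2)*1 = 1/2)
w(W) = 5 - sqrt(-6 + W) (w(W) = 5 - sqrt(W - 6) = 5 - sqrt(-6 + W))
w(K(13, -14))/(-56746) = (5 - sqrt(-6 + 1/2))/(-56746) = (5 - sqrt(-11/2))*(-1/56746) = (5 - I*sqrt(22)/2)*(-1/56746) = -5/56746 + I*sqrt(22)/113492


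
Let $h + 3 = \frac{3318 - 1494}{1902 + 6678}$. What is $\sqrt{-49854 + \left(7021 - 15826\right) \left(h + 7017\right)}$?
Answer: $\frac{6 i \sqrt{35109794577}}{143} \approx 7861.9 i$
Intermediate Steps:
$h = - \frac{1993}{715}$ ($h = -3 + \frac{3318 - 1494}{1902 + 6678} = -3 + \frac{3318 - 1494}{8580} = -3 + 1824 \cdot \frac{1}{8580} = -3 + \frac{152}{715} = - \frac{1993}{715} \approx -2.7874$)
$\sqrt{-49854 + \left(7021 - 15826\right) \left(h + 7017\right)} = \sqrt{-49854 + \left(7021 - 15826\right) \left(- \frac{1993}{715} + 7017\right)} = \sqrt{-49854 - \frac{8831700282}{143}} = \sqrt{- \frac{8838829404}{143}} = \frac{6 i \sqrt{35109794577}}{143}$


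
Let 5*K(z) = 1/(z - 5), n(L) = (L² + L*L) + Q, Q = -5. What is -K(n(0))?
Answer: 1/50 ≈ 0.020000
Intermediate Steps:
n(L) = -5 + 2*L² (n(L) = (L² + L*L) - 5 = (L² + L²) - 5 = 2*L² - 5 = -5 + 2*L²)
K(z) = 1/(5*(-5 + z)) (K(z) = 1/(5*(z - 5)) = 1/(5*(-5 + z)))
-K(n(0)) = -1/(5*(-5 + (-5 + 2*0²))) = -1/(5*(-5 + (-5 + 2*0))) = -1/(5*(-5 + (-5 + 0))) = -1/(5*(-5 - 5)) = -1/(5*(-10)) = -(-1)/(5*10) = -1*(-1/50) = 1/50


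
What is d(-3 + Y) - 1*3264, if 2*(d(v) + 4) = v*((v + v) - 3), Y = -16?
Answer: -5757/2 ≈ -2878.5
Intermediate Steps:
d(v) = -4 + v*(-3 + 2*v)/2 (d(v) = -4 + (v*((v + v) - 3))/2 = -4 + (v*(2*v - 3))/2 = -4 + (v*(-3 + 2*v))/2 = -4 + v*(-3 + 2*v)/2)
d(-3 + Y) - 1*3264 = (-4 + (-3 - 16)² - 3*(-3 - 16)/2) - 1*3264 = (-4 + (-19)² - 3/2*(-19)) - 3264 = (-4 + 361 + 57/2) - 3264 = 771/2 - 3264 = -5757/2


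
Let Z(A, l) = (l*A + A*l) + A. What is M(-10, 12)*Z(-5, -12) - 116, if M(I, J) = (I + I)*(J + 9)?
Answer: -48416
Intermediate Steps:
Z(A, l) = A + 2*A*l (Z(A, l) = (A*l + A*l) + A = 2*A*l + A = A + 2*A*l)
M(I, J) = 2*I*(9 + J) (M(I, J) = (2*I)*(9 + J) = 2*I*(9 + J))
M(-10, 12)*Z(-5, -12) - 116 = (2*(-10)*(9 + 12))*(-5*(1 + 2*(-12))) - 116 = (2*(-10)*21)*(-5*(1 - 24)) - 116 = -(-2100)*(-23) - 116 = -420*115 - 116 = -48300 - 116 = -48416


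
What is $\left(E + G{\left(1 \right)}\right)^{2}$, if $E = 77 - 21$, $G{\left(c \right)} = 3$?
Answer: $3481$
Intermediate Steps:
$E = 56$ ($E = 77 - 21 = 56$)
$\left(E + G{\left(1 \right)}\right)^{2} = \left(56 + 3\right)^{2} = 59^{2} = 3481$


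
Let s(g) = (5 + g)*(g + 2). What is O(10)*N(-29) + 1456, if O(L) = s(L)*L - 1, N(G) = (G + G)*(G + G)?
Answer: 6053292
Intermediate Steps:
N(G) = 4*G² (N(G) = (2*G)*(2*G) = 4*G²)
s(g) = (2 + g)*(5 + g) (s(g) = (5 + g)*(2 + g) = (2 + g)*(5 + g))
O(L) = -1 + L*(10 + L² + 7*L) (O(L) = (10 + L² + 7*L)*L - 1 = L*(10 + L² + 7*L) - 1 = -1 + L*(10 + L² + 7*L))
O(10)*N(-29) + 1456 = (-1 + 10*(10 + 10² + 7*10))*(4*(-29)²) + 1456 = (-1 + 10*(10 + 100 + 70))*(4*841) + 1456 = (-1 + 10*180)*3364 + 1456 = (-1 + 1800)*3364 + 1456 = 1799*3364 + 1456 = 6051836 + 1456 = 6053292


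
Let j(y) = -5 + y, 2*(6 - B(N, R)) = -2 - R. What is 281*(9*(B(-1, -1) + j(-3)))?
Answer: -7587/2 ≈ -3793.5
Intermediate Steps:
B(N, R) = 7 + R/2 (B(N, R) = 6 - (-2 - R)/2 = 6 + (1 + R/2) = 7 + R/2)
281*(9*(B(-1, -1) + j(-3))) = 281*(9*((7 + (½)*(-1)) + (-5 - 3))) = 281*(9*((7 - ½) - 8)) = 281*(9*(13/2 - 8)) = 281*(9*(-3/2)) = 281*(-27/2) = -7587/2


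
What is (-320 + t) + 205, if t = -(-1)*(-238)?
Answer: -353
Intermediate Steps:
t = -238 (t = -1*238 = -238)
(-320 + t) + 205 = (-320 - 238) + 205 = -558 + 205 = -353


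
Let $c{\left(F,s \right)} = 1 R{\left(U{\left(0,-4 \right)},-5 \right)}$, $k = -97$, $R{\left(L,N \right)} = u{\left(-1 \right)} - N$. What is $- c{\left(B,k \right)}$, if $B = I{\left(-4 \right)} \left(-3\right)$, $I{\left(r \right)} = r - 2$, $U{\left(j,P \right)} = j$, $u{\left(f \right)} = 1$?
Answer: $-6$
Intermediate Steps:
$R{\left(L,N \right)} = 1 - N$
$I{\left(r \right)} = -2 + r$
$B = 18$ ($B = \left(-2 - 4\right) \left(-3\right) = \left(-6\right) \left(-3\right) = 18$)
$c{\left(F,s \right)} = 6$ ($c{\left(F,s \right)} = 1 \left(1 - -5\right) = 1 \left(1 + 5\right) = 1 \cdot 6 = 6$)
$- c{\left(B,k \right)} = \left(-1\right) 6 = -6$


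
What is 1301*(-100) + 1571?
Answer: -128529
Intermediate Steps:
1301*(-100) + 1571 = -130100 + 1571 = -128529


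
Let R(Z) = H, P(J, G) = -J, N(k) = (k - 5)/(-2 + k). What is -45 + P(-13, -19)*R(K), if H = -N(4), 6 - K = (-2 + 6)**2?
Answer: -77/2 ≈ -38.500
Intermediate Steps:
N(k) = (-5 + k)/(-2 + k)
K = -10 (K = 6 - (-2 + 6)**2 = 6 - 1*4**2 = 6 - 1*16 = 6 - 16 = -10)
H = 1/2 (H = -(-5 + 4)/(-2 + 4) = -(-1)/2 = -1*(-1/2) = 1/2 ≈ 0.50000)
R(Z) = 1/2
-45 + P(-13, -19)*R(K) = -45 - 1*(-13)*(1/2) = -45 + 13*(1/2) = -45 + 13/2 = -77/2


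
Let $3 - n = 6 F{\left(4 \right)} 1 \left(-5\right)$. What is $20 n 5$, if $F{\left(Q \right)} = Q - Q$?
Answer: $300$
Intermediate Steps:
$F{\left(Q \right)} = 0$
$n = 3$ ($n = 3 - 6 \cdot 0 \cdot 1 \left(-5\right) = 3 - 0 \cdot 1 \left(-5\right) = 3 - 0 \left(-5\right) = 3 - 0 = 3 + 0 = 3$)
$20 n 5 = 20 \cdot 3 \cdot 5 = 60 \cdot 5 = 300$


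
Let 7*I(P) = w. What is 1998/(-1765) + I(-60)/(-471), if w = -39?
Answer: -2172857/1939735 ≈ -1.1202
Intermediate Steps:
I(P) = -39/7 (I(P) = (⅐)*(-39) = -39/7)
1998/(-1765) + I(-60)/(-471) = 1998/(-1765) - 39/7/(-471) = 1998*(-1/1765) - 39/7*(-1/471) = -1998/1765 + 13/1099 = -2172857/1939735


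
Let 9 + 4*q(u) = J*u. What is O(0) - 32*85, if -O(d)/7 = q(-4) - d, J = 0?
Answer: -10817/4 ≈ -2704.3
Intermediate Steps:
q(u) = -9/4 (q(u) = -9/4 + (0*u)/4 = -9/4 + (¼)*0 = -9/4 + 0 = -9/4)
O(d) = 63/4 + 7*d (O(d) = -7*(-9/4 - d) = 63/4 + 7*d)
O(0) - 32*85 = (63/4 + 7*0) - 32*85 = (63/4 + 0) - 2720 = 63/4 - 2720 = -10817/4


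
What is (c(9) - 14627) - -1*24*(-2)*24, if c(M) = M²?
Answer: -15698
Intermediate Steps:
(c(9) - 14627) - -1*24*(-2)*24 = (9² - 14627) - -1*24*(-2)*24 = (81 - 14627) - (-24*(-2))*24 = -14546 - 48*24 = -14546 - 1*1152 = -14546 - 1152 = -15698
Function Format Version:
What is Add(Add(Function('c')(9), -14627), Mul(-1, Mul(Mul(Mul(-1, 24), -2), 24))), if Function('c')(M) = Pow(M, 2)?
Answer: -15698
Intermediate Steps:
Add(Add(Function('c')(9), -14627), Mul(-1, Mul(Mul(Mul(-1, 24), -2), 24))) = Add(Add(Pow(9, 2), -14627), Mul(-1, Mul(Mul(Mul(-1, 24), -2), 24))) = Add(Add(81, -14627), Mul(-1, Mul(Mul(-24, -2), 24))) = Add(-14546, Mul(-1, Mul(48, 24))) = Add(-14546, Mul(-1, 1152)) = Add(-14546, -1152) = -15698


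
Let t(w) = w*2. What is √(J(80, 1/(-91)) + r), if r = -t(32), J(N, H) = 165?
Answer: √101 ≈ 10.050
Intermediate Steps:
t(w) = 2*w
r = -64 (r = -2*32 = -1*64 = -64)
√(J(80, 1/(-91)) + r) = √(165 - 64) = √101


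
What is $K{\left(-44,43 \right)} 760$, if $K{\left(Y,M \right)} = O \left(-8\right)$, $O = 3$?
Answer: $-18240$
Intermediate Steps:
$K{\left(Y,M \right)} = -24$ ($K{\left(Y,M \right)} = 3 \left(-8\right) = -24$)
$K{\left(-44,43 \right)} 760 = \left(-24\right) 760 = -18240$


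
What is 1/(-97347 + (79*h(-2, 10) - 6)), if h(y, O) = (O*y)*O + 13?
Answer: -1/112126 ≈ -8.9185e-6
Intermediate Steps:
h(y, O) = 13 + y*O² (h(y, O) = y*O² + 13 = 13 + y*O²)
1/(-97347 + (79*h(-2, 10) - 6)) = 1/(-97347 + (79*(13 - 2*10²) - 6)) = 1/(-97347 + (79*(13 - 2*100) - 6)) = 1/(-97347 + (79*(13 - 200) - 6)) = 1/(-97347 + (79*(-187) - 6)) = 1/(-97347 + (-14773 - 6)) = 1/(-97347 - 14779) = 1/(-112126) = -1/112126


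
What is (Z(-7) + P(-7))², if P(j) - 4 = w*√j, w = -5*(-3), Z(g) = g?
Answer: -1566 - 90*I*√7 ≈ -1566.0 - 238.12*I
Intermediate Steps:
w = 15
P(j) = 4 + 15*√j
(Z(-7) + P(-7))² = (-7 + (4 + 15*√(-7)))² = (-7 + (4 + 15*(I*√7)))² = (-7 + (4 + 15*I*√7))² = (-3 + 15*I*√7)²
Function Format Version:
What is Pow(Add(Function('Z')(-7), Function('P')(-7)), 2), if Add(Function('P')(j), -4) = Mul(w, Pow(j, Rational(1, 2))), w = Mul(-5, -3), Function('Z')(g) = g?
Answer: Add(-1566, Mul(-90, I, Pow(7, Rational(1, 2)))) ≈ Add(-1566.0, Mul(-238.12, I))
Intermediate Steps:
w = 15
Function('P')(j) = Add(4, Mul(15, Pow(j, Rational(1, 2))))
Pow(Add(Function('Z')(-7), Function('P')(-7)), 2) = Pow(Add(-7, Add(4, Mul(15, Pow(-7, Rational(1, 2))))), 2) = Pow(Add(-7, Add(4, Mul(15, Mul(I, Pow(7, Rational(1, 2)))))), 2) = Pow(Add(-7, Add(4, Mul(15, I, Pow(7, Rational(1, 2))))), 2) = Pow(Add(-3, Mul(15, I, Pow(7, Rational(1, 2)))), 2)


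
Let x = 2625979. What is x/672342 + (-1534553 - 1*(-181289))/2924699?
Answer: 6770341931033/1966397975058 ≈ 3.4430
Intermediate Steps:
x/672342 + (-1534553 - 1*(-181289))/2924699 = 2625979/672342 + (-1534553 - 1*(-181289))/2924699 = 2625979*(1/672342) + (-1534553 + 181289)*(1/2924699) = 2625979/672342 - 1353264*1/2924699 = 2625979/672342 - 1353264/2924699 = 6770341931033/1966397975058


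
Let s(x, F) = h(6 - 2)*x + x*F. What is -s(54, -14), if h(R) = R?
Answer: 540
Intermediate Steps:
s(x, F) = 4*x + F*x (s(x, F) = (6 - 2)*x + x*F = 4*x + F*x)
-s(54, -14) = -54*(4 - 14) = -54*(-10) = -1*(-540) = 540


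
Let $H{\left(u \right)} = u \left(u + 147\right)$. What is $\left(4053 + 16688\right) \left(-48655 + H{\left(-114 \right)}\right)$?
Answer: $-1087180997$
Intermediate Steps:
$H{\left(u \right)} = u \left(147 + u\right)$
$\left(4053 + 16688\right) \left(-48655 + H{\left(-114 \right)}\right) = \left(4053 + 16688\right) \left(-48655 - 114 \left(147 - 114\right)\right) = 20741 \left(-48655 - 3762\right) = 20741 \left(-52417\right) = -1087180997$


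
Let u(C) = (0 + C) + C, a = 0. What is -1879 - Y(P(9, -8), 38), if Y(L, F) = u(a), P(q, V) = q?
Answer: -1879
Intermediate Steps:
u(C) = 2*C (u(C) = C + C = 2*C)
Y(L, F) = 0 (Y(L, F) = 2*0 = 0)
-1879 - Y(P(9, -8), 38) = -1879 - 1*0 = -1879 + 0 = -1879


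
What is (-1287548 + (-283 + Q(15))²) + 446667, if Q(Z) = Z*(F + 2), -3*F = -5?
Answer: -788897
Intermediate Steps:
F = 5/3 (F = -⅓*(-5) = 5/3 ≈ 1.6667)
Q(Z) = 11*Z/3 (Q(Z) = Z*(5/3 + 2) = Z*(11/3) = 11*Z/3)
(-1287548 + (-283 + Q(15))²) + 446667 = (-1287548 + (-283 + (11/3)*15)²) + 446667 = (-1287548 + (-283 + 55)²) + 446667 = (-1287548 + (-228)²) + 446667 = (-1287548 + 51984) + 446667 = -1235564 + 446667 = -788897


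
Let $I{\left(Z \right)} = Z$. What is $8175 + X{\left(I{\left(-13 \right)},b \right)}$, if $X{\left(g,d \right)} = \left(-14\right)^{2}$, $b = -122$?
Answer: $8371$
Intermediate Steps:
$X{\left(g,d \right)} = 196$
$8175 + X{\left(I{\left(-13 \right)},b \right)} = 8175 + 196 = 8371$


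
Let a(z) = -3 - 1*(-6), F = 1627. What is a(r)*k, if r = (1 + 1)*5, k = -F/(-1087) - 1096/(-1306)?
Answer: 4974321/709811 ≈ 7.0079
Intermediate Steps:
k = 1658107/709811 (k = -1*1627/(-1087) - 1096/(-1306) = -1627*(-1/1087) - 1096*(-1/1306) = 1627/1087 + 548/653 = 1658107/709811 ≈ 2.3360)
r = 10 (r = 2*5 = 10)
a(z) = 3 (a(z) = -3 + 6 = 3)
a(r)*k = 3*(1658107/709811) = 4974321/709811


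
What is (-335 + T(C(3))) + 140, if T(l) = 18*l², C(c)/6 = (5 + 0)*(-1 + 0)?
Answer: 16005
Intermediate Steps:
C(c) = -30 (C(c) = 6*((5 + 0)*(-1 + 0)) = 6*(5*(-1)) = 6*(-5) = -30)
(-335 + T(C(3))) + 140 = (-335 + 18*(-30)²) + 140 = (-335 + 18*900) + 140 = (-335 + 16200) + 140 = 15865 + 140 = 16005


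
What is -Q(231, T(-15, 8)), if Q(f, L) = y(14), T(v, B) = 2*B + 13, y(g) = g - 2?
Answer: -12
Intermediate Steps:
y(g) = -2 + g
T(v, B) = 13 + 2*B
Q(f, L) = 12 (Q(f, L) = -2 + 14 = 12)
-Q(231, T(-15, 8)) = -1*12 = -12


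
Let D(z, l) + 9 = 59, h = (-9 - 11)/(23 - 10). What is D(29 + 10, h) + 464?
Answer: 514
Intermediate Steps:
h = -20/13 ≈ -1.5385
D(z, l) = 50 (D(z, l) = -9 + 59 = 50)
D(29 + 10, h) + 464 = 50 + 464 = 514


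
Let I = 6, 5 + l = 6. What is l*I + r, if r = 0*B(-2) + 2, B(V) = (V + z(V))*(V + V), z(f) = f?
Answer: 8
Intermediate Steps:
l = 1 (l = -5 + 6 = 1)
B(V) = 4*V² (B(V) = (V + V)*(V + V) = (2*V)*(2*V) = 4*V²)
r = 2 (r = 0*(4*(-2)²) + 2 = 0*(4*4) + 2 = 0*16 + 2 = 0 + 2 = 2)
l*I + r = 1*6 + 2 = 6 + 2 = 8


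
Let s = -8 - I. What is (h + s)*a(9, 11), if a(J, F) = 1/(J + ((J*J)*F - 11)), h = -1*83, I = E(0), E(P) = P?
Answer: -13/127 ≈ -0.10236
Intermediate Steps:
I = 0
h = -83
a(J, F) = 1/(-11 + J + F*J²) (a(J, F) = 1/(J + (J²*F - 11)) = 1/(J + (F*J² - 11)) = 1/(J + (-11 + F*J²)) = 1/(-11 + J + F*J²))
s = -8 (s = -8 - 1*0 = -8 + 0 = -8)
(h + s)*a(9, 11) = (-83 - 8)/(-11 + 9 + 11*9²) = -91/(-11 + 9 + 11*81) = -91/(-11 + 9 + 891) = -91/889 = -91*1/889 = -13/127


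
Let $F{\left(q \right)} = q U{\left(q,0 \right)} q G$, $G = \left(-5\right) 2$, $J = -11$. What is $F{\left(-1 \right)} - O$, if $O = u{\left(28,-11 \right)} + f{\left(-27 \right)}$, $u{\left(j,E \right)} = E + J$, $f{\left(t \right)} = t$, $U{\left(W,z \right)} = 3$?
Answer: $19$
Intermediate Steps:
$G = -10$
$u{\left(j,E \right)} = -11 + E$ ($u{\left(j,E \right)} = E - 11 = -11 + E$)
$F{\left(q \right)} = - 30 q^{2}$ ($F{\left(q \right)} = q 3 q \left(-10\right) = 3 q q \left(-10\right) = 3 q^{2} \left(-10\right) = - 30 q^{2}$)
$O = -49$ ($O = \left(-11 - 11\right) - 27 = -22 - 27 = -49$)
$F{\left(-1 \right)} - O = - 30 \left(-1\right)^{2} - -49 = \left(-30\right) 1 + 49 = -30 + 49 = 19$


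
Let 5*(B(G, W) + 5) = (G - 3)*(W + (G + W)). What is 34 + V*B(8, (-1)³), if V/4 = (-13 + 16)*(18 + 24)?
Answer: 538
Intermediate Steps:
V = 504 (V = 4*((-13 + 16)*(18 + 24)) = 4*(3*42) = 4*126 = 504)
B(G, W) = -5 + (-3 + G)*(G + 2*W)/5 (B(G, W) = -5 + ((G - 3)*(W + (G + W)))/5 = -5 + ((-3 + G)*(G + 2*W))/5 = -5 + (-3 + G)*(G + 2*W)/5)
34 + V*B(8, (-1)³) = 34 + 504*(-5 - 6/5*(-1)³ - ⅗*8 + (⅕)*8² + (⅖)*8*(-1)³) = 34 + 504*(-5 - 6/5*(-1) - 24/5 + (⅕)*64 + (⅖)*8*(-1)) = 34 + 504*(-5 + 6/5 - 24/5 + 64/5 - 16/5) = 34 + 504*1 = 34 + 504 = 538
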